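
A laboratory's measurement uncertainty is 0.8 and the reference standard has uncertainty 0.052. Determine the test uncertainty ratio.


TUR = u_lab / u_ref
= 0.8 / 0.052
= 15.3846

15.3846


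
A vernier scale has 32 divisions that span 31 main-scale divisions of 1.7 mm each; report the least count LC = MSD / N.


LC = MSD / n_div
= 1.7 / 32
= 0.0531

0.0531


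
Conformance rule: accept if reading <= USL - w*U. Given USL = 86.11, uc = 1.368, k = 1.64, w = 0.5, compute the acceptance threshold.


U = k * uc = 1.64 * 1.368 = 2.24352
guard band g = w * U = 0.5 * 2.24352 = 1.12176
AL = USL - g = 86.11 - 1.12176
AL = 84.9882

84.9882


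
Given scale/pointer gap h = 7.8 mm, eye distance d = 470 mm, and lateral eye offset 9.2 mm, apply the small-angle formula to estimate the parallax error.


error = h * offset / d
= 7.8 * 9.2 / 470
= 0.1527

0.1527


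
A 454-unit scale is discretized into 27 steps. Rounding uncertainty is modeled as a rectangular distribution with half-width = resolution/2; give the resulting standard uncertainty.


resolution = range / divisions
resolution = 454 / 27 = 16.814815
u_res = resolution / (2*sqrt(3))
u_res = 16.814815 / 3.4641016
u_res = 4.8540

4.8540


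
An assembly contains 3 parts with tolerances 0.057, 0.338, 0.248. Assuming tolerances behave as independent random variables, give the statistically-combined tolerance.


RSS = sqrt(0.057^2 + 0.338^2 + 0.248^2)
= sqrt(0.178997)
= 0.4231

0.4231


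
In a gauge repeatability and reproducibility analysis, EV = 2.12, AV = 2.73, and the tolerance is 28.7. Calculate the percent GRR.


GRR = sqrt(EV^2 + AV^2) = sqrt(2.12^2 + 2.73^2) = 3.4564867
%GRR = GRR / tol * 100 = 3.4564867 / 28.7 * 100
%GRR = 12.0435

12.0435


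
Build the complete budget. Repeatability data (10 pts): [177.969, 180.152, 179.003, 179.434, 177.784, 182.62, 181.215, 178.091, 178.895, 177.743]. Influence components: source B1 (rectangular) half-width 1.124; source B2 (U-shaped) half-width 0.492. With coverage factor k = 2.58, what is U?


mean = (177.969 + 180.152 + 179.003 + 179.434 + 177.784 + 182.62 + 181.215 + 178.091 + 178.895 + 177.743) / 10 = 179.2906
s = sqrt(sum((x - mean)^2)/(n-1)) = 1.6207194
u_A = s / sqrt(n) = 1.6207194 / sqrt(10) = 0.51251648
u_B1 = 1.124 / sqrt(3) = 0.6489417
u_B2 = 0.492 / sqrt(2) = 0.34789654
uc = sqrt(0.51251648^2 + 0.6489417^2 + 0.34789654^2) = 0.89712344
U = k * uc = 2.58 * 0.89712344
U = 2.3146

2.3146


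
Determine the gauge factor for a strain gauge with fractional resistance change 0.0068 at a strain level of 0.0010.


GF = (dR/R) / epsilon
= 0.0068 / 0.0010
= 6.8000

6.8000


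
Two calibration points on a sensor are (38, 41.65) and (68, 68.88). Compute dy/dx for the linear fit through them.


slope = (y2 - y1) / (x2 - x1)
= (68.88 - 41.65) / (68 - 38)
= 27.2300 / 30
= 0.9077

0.9077


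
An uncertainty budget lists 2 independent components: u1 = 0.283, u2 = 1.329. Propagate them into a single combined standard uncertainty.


uc = sqrt(0.283^2 + 1.329^2)
uc = sqrt(1.84633)
uc = 1.3588

1.3588


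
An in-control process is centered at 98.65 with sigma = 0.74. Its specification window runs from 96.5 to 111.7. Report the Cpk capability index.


Cpu = (USL - mean) / (3*sigma) = (111.7 - 98.65) / (3*0.74) = 5.8784
Cpl = (mean - LSL) / (3*sigma) = (98.65 - 96.5) / (3*0.74) = 0.9685
Cpk = min(Cpu, Cpl) = 0.9685

0.9685


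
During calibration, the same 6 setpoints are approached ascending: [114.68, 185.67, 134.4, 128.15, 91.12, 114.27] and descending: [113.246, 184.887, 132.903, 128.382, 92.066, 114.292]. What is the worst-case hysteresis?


|114.68 - 113.246| = 1.4340
|185.67 - 184.887| = 0.7830
|134.4 - 132.903| = 1.4970
|128.15 - 128.382| = 0.2320
|91.12 - 92.066| = 0.9460
|114.27 - 114.292| = 0.0220
hysteresis = max(diffs) = 1.4970

1.4970


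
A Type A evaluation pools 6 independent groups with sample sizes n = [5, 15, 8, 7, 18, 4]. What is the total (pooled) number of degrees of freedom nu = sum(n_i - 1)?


nu = sum_i (n_i - 1)
nu = ((5 - 1) + (15 - 1) + (8 - 1) + (7 - 1) + (18 - 1) + (4 - 1))
nu = 4 + 14 + 7 + 6 + 17 + 3
nu = 51

51


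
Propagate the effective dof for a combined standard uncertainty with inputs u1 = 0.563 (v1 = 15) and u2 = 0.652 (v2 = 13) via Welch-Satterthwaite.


uc = sqrt(u1^2 + u2^2) = sqrt(0.563^2 + 0.652^2) = 0.86143659
v_eff = uc^4 / (u1^4/v1 + u2^4/v2)
= 0.86143659^4 / (0.563^4/15 + 0.652^4/13)
= 0.55067234 / 0.020598988
v_eff = 26.7330

26.7330


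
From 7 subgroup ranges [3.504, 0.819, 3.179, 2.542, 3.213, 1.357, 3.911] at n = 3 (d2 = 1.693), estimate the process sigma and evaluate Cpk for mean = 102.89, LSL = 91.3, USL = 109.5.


R_bar = (3.504 + 0.819 + 3.179 + 2.542 + 3.213 + 1.357 + 3.911) / 7 = 2.6464286
sigma = R_bar / d2 = 2.6464286 / 1.693 = 1.5631592
Cp = (USL - LSL)/(6*sigma) = (109.5 - 91.3)/(6*1.5631592) = 1.9405
Cpu = (109.5 - 102.89)/(3*1.5631592) = 1.4095
Cpl = (102.89 - 91.3)/(3*1.5631592) = 2.4715
Cpk = min(Cpu, Cpl) = 1.4095

1.4095


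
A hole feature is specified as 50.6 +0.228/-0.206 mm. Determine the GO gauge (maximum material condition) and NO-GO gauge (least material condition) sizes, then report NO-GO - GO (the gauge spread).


GO = nominal - lower_tol (smallest hole = maximum material condition)
GO = 50.6 - 0.206 = 50.394
NO-GO = nominal + upper_tol (largest hole = least material condition)
NO-GO = 50.6 + 0.228 = 50.828
spread = NO-GO - GO = 50.828 - 50.394 = 0.4340

0.4340


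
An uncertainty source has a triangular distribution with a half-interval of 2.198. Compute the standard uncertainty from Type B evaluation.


u_B = half_width / sqrt(6)
u_B = 2.198 / 2.4494897
u_B = 0.8973

0.8973


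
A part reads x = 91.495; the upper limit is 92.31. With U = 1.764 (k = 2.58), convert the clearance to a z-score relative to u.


u = U / k = 1.764 / 2.58 = 0.68372093
margin = |USL - x| = |92.31 - 91.495| = 0.815
z = margin / u = 0.815 / 0.68372093
z = 1.1920

1.1920


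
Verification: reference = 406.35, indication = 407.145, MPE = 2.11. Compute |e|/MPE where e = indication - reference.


e = indication - reference = 407.145 - 406.35 = 0.7950
|e| = 0.7950
ratio = |e| / MPE = 0.7950 / 2.11
ratio = 0.3768

0.3768


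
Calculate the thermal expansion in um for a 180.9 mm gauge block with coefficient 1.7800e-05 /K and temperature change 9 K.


dL = L * alpha * dT
= 180.9 * 1.7800e-05 * 9
= 0.0289802 mm
dL_um = 0.0289802 * 1000 = 28.9802 um

28.9802


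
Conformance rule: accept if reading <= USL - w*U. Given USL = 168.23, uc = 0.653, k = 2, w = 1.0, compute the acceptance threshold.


U = k * uc = 2 * 0.653 = 1.306
guard band g = w * U = 1.0 * 1.306 = 1.306
AL = USL - g = 168.23 - 1.306
AL = 166.9240

166.9240


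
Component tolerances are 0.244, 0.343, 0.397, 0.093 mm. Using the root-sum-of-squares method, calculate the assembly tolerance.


RSS = sqrt(0.244^2 + 0.343^2 + 0.397^2 + 0.093^2)
= sqrt(0.343443)
= 0.5860

0.5860


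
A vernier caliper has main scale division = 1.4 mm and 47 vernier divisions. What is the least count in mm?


LC = MSD / n_div
= 1.4 / 47
= 0.0298

0.0298


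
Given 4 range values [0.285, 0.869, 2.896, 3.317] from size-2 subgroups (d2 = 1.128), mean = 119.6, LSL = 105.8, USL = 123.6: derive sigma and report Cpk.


R_bar = (0.285 + 0.869 + 2.896 + 3.317) / 4 = 1.84175
sigma = R_bar / d2 = 1.84175 / 1.128 = 1.6327571
Cp = (USL - LSL)/(6*sigma) = (123.6 - 105.8)/(6*1.6327571) = 1.8170
Cpu = (123.6 - 119.6)/(3*1.6327571) = 0.8166
Cpl = (119.6 - 105.8)/(3*1.6327571) = 2.8173
Cpk = min(Cpu, Cpl) = 0.8166

0.8166


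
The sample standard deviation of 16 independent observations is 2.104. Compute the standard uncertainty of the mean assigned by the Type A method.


u_A = s / sqrt(n)
u_A = 2.104 / sqrt(16)
u_A = 2.104 / 4
u_A = 0.5260

0.5260


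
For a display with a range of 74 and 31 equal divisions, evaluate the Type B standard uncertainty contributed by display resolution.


resolution = range / divisions
resolution = 74 / 31 = 2.3870968
u_res = resolution / (2*sqrt(3))
u_res = 2.3870968 / 3.4641016
u_res = 0.6891

0.6891


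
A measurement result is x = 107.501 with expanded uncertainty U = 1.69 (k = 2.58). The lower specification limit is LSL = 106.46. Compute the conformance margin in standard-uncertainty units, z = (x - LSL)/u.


u = U / k = 1.69 / 2.58 = 0.65503876
margin = |LSL - x| = |106.46 - 107.501| = 1.041
z = margin / u = 1.041 / 0.65503876
z = 1.5892

1.5892


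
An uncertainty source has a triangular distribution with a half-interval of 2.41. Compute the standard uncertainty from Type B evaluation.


u_B = half_width / sqrt(6)
u_B = 2.41 / 2.4494897
u_B = 0.9839

0.9839


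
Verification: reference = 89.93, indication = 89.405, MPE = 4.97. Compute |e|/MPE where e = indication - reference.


e = indication - reference = 89.405 - 89.93 = -0.5250
|e| = 0.5250
ratio = |e| / MPE = 0.5250 / 4.97
ratio = 0.1056

0.1056


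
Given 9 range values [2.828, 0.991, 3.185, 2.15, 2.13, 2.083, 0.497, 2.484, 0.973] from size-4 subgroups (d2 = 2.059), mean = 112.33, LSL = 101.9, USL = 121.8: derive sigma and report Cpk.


R_bar = (2.828 + 0.991 + 3.185 + 2.15 + 2.13 + 2.083 + 0.497 + 2.484 + 0.973) / 9 = 1.9245556
sigma = R_bar / d2 = 1.9245556 / 2.059 = 0.93470403
Cp = (USL - LSL)/(6*sigma) = (121.8 - 101.9)/(6*0.93470403) = 3.5484
Cpu = (121.8 - 112.33)/(3*0.93470403) = 3.3772
Cpl = (112.33 - 101.9)/(3*0.93470403) = 3.7195
Cpk = min(Cpu, Cpl) = 3.3772

3.3772


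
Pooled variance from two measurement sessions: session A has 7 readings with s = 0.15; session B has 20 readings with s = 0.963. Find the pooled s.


s_p = sqrt(((n1-1)*s1^2 + (n2-1)*s2^2) / (n1+n2-2))
numerator = (7-1)*0.15^2 + (20-1)*0.963^2 = 0.135 + 17.620011 = 17.755011
denominator = 7 + 20 - 2 = 25
s_p^2 = 17.755011 / 25 = 0.71020044
s_p = sqrt(0.71020044) = 0.8427

0.8427


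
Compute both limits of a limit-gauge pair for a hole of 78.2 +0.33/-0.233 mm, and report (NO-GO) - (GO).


GO = nominal - lower_tol (smallest hole = maximum material condition)
GO = 78.2 - 0.233 = 77.967
NO-GO = nominal + upper_tol (largest hole = least material condition)
NO-GO = 78.2 + 0.33 = 78.53
spread = NO-GO - GO = 78.53 - 77.967 = 0.5630

0.5630


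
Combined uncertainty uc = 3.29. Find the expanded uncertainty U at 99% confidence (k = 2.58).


U = k * uc
U = 2.58 * 3.29
U = 8.4882

8.4882


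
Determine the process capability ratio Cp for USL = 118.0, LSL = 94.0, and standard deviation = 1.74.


Cp = (USL - LSL) / (6 * sigma)
= (118.0 - 94.0) / (6 * 1.74)
= 24.0000 / 10.4400
= 2.2989

2.2989


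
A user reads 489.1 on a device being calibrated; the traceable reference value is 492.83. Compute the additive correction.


Correction = standard - reading
= 492.83 - 489.1
= 3.7300

3.7300


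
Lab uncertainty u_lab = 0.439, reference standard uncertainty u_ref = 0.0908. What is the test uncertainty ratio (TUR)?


TUR = u_lab / u_ref
= 0.439 / 0.0908
= 4.8348

4.8348


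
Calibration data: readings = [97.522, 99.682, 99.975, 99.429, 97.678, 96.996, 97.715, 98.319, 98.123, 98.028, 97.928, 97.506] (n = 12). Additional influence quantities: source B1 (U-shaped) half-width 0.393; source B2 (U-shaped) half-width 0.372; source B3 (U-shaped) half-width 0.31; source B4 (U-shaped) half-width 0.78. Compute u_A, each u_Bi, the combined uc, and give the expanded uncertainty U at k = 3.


mean = (97.522 + 99.682 + 99.975 + 99.429 + 97.678 + 96.996 + 97.715 + 98.319 + 98.123 + 98.028 + 97.928 + 97.506) / 12 = 98.24175
s = sqrt(sum((x - mean)^2)/(n-1)) = 0.94670607
u_A = s / sqrt(n) = 0.94670607 / sqrt(12) = 0.2732905
u_B1 = 0.393 / sqrt(2) = 0.27789297
u_B2 = 0.372 / sqrt(2) = 0.26304372
u_B3 = 0.31 / sqrt(2) = 0.2192031
u_B4 = 0.78 / sqrt(2) = 0.55154329
uc = sqrt(0.2732905^2 + 0.27789297^2 + 0.26304372^2 + 0.2192031^2 + 0.55154329^2) = 0.75720156
U = k * uc = 3 * 0.75720156
U = 2.2716

2.2716


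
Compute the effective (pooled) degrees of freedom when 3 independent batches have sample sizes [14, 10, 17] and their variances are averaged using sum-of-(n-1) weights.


nu = sum_i (n_i - 1)
nu = ((14 - 1) + (10 - 1) + (17 - 1))
nu = 13 + 9 + 16
nu = 38

38


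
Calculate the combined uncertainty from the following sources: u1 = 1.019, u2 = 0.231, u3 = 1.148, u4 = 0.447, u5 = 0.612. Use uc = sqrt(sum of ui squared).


uc = sqrt(1.019^2 + 0.231^2 + 1.148^2 + 0.447^2 + 0.612^2)
uc = sqrt(2.983979)
uc = 1.7274

1.7274


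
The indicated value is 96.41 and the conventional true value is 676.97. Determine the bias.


Systematic error = measured - true
= 96.41 - 676.97
= -580.5600

-580.5600


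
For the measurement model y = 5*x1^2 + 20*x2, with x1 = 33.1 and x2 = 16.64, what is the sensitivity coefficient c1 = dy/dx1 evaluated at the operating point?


y = 5*x1^2 + 20*x2
dy/dx1 = 2*5*x1
Evaluate at x1 = 33.1: c1 = 10 * 33.1
c1 = 331.0000

331.0000


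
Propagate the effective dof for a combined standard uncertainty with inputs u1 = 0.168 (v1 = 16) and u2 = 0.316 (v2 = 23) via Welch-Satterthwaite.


uc = sqrt(u1^2 + u2^2) = sqrt(0.168^2 + 0.316^2) = 0.35788266
v_eff = uc^4 / (u1^4/v1 + u2^4/v2)
= 0.35788266^4 / (0.168^4/16 + 0.316^4/23)
= 0.016404486 / 0.00048331847
v_eff = 33.9414

33.9414


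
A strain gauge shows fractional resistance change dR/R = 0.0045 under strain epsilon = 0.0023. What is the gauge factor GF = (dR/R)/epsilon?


GF = (dR/R) / epsilon
= 0.0045 / 0.0023
= 1.9565

1.9565


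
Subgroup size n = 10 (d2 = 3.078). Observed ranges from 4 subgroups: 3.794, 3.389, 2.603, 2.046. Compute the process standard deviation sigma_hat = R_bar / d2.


R_bar = (3.794 + 3.389 + 2.603 + 2.046) / 4
R_bar = 11.832 / 4 = 2.958
sigma_hat = R_bar / d2 = 2.958 / 3.078 = 0.9610

0.9610


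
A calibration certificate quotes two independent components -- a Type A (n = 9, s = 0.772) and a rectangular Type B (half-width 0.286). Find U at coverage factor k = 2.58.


u_A = s / sqrt(n) = 0.772 / sqrt(9) = 0.25733333
u_B = half_width / sqrt(3) = 0.286 / sqrt(3) = 0.16512218
uc = sqrt(u_A^2 + u_B^2) = sqrt(0.25733333^2 + 0.16512218^2) = 0.30575444
U = k * uc = 2.58 * 0.30575444
U = 0.7888

0.7888


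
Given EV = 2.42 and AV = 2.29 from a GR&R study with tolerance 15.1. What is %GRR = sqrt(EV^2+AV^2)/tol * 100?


GRR = sqrt(EV^2 + AV^2) = sqrt(2.42^2 + 2.29^2) = 3.3317413
%GRR = GRR / tol * 100 = 3.3317413 / 15.1 * 100
%GRR = 22.0645

22.0645


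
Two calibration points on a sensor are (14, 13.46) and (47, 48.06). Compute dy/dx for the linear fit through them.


slope = (y2 - y1) / (x2 - x1)
= (48.06 - 13.46) / (47 - 14)
= 34.6000 / 33
= 1.0485

1.0485


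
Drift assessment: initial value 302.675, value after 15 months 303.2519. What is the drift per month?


rate = (v2 - v1) / months
= (303.2519 - 302.675) / 15
= 0.5769 / 15
= 0.0385

0.0385


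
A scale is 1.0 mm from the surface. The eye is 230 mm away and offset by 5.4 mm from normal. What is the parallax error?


error = h * offset / d
= 1.0 * 5.4 / 230
= 0.0235

0.0235


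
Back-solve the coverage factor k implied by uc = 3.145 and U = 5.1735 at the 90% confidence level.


k = U / uc
k = 5.1735 / 3.145
k = 1.645

1.645


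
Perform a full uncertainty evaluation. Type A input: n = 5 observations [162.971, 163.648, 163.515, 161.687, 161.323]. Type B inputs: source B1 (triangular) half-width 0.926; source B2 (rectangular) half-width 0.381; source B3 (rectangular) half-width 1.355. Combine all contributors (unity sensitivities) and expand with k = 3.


mean = (162.971 + 163.648 + 163.515 + 161.687 + 161.323) / 5 = 162.6288
s = sqrt(sum((x - mean)^2)/(n-1)) = 1.0645798
u_A = s / sqrt(n) = 1.0645798 / sqrt(5) = 0.47609456
u_B1 = 0.926 / sqrt(6) = 0.37803792
u_B2 = 0.381 / sqrt(3) = 0.21997045
u_B3 = 1.355 / sqrt(3) = 0.78230961
uc = sqrt(0.47609456^2 + 0.37803792^2 + 0.21997045^2 + 0.78230961^2) = 1.0148764
U = k * uc = 3 * 1.0148764
U = 3.0446

3.0446


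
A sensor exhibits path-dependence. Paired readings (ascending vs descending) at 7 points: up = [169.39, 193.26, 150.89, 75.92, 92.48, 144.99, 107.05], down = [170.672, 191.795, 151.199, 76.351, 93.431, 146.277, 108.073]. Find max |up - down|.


|169.39 - 170.672| = 1.2820
|193.26 - 191.795| = 1.4650
|150.89 - 151.199| = 0.3090
|75.92 - 76.351| = 0.4310
|92.48 - 93.431| = 0.9510
|144.99 - 146.277| = 1.2870
|107.05 - 108.073| = 1.0230
hysteresis = max(diffs) = 1.4650

1.4650


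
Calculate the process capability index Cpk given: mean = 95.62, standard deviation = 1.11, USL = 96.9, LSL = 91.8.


Cpu = (USL - mean) / (3*sigma) = (96.9 - 95.62) / (3*1.11) = 0.3844
Cpl = (mean - LSL) / (3*sigma) = (95.62 - 91.8) / (3*1.11) = 1.1471
Cpk = min(Cpu, Cpl) = 0.3844

0.3844


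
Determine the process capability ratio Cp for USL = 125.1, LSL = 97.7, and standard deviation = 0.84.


Cp = (USL - LSL) / (6 * sigma)
= (125.1 - 97.7) / (6 * 0.84)
= 27.4000 / 5.0400
= 5.4365

5.4365


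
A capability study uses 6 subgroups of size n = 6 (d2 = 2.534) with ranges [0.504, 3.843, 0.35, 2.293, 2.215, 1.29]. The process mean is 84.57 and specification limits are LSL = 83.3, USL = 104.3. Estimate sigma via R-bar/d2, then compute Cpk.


R_bar = (0.504 + 3.843 + 0.35 + 2.293 + 2.215 + 1.29) / 6 = 1.7491667
sigma = R_bar / d2 = 1.7491667 / 2.534 = 0.69027889
Cp = (USL - LSL)/(6*sigma) = (104.3 - 83.3)/(6*0.69027889) = 5.0704
Cpu = (104.3 - 84.57)/(3*0.69027889) = 9.5276
Cpl = (84.57 - 83.3)/(3*0.69027889) = 0.6133
Cpk = min(Cpu, Cpl) = 0.6133

0.6133


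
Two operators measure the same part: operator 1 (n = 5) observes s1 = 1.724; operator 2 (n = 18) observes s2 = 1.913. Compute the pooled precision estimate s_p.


s_p = sqrt(((n1-1)*s1^2 + (n2-1)*s2^2) / (n1+n2-2))
numerator = (5-1)*1.724^2 + (18-1)*1.913^2 = 11.888704 + 62.212673 = 74.101377
denominator = 5 + 18 - 2 = 21
s_p^2 = 74.101377 / 21 = 3.528637
s_p = sqrt(3.528637) = 1.8785

1.8785


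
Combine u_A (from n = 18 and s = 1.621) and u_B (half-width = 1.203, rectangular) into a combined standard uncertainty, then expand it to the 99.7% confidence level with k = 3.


u_A = s / sqrt(n) = 1.621 / sqrt(18) = 0.38207336
u_B = half_width / sqrt(3) = 1.203 / sqrt(3) = 0.69455237
uc = sqrt(u_A^2 + u_B^2) = sqrt(0.38207336^2 + 0.69455237^2) = 0.79270615
U = k * uc = 3 * 0.79270615
U = 2.3781

2.3781


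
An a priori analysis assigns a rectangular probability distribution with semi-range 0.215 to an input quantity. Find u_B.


u_B = half_width / sqrt(3)
u_B = 0.215 / 1.7320508
u_B = 0.1241

0.1241


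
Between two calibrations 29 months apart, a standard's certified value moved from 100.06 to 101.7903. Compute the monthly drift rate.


rate = (v2 - v1) / months
= (101.7903 - 100.06) / 29
= 1.7303 / 29
= 0.0597

0.0597


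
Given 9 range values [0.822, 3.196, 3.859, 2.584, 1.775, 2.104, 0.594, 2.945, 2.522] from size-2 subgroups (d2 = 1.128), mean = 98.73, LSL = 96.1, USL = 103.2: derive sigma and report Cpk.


R_bar = (0.822 + 3.196 + 3.859 + 2.584 + 1.775 + 2.104 + 0.594 + 2.945 + 2.522) / 9 = 2.2667778
sigma = R_bar / d2 = 2.2667778 / 1.128 = 2.0095548
Cp = (USL - LSL)/(6*sigma) = (103.2 - 96.1)/(6*2.0095548) = 0.5889
Cpu = (103.2 - 98.73)/(3*2.0095548) = 0.7415
Cpl = (98.73 - 96.1)/(3*2.0095548) = 0.4362
Cpk = min(Cpu, Cpl) = 0.4362

0.4362


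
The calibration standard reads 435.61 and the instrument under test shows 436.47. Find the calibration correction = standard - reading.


Correction = standard - reading
= 435.61 - 436.47
= -0.8600

-0.8600


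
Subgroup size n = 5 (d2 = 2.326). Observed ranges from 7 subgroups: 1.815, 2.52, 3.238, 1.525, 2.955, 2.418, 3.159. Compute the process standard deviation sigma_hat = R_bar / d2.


R_bar = (1.815 + 2.52 + 3.238 + 1.525 + 2.955 + 2.418 + 3.159) / 7
R_bar = 17.63 / 7 = 2.5185714
sigma_hat = R_bar / d2 = 2.5185714 / 2.326 = 1.0828

1.0828


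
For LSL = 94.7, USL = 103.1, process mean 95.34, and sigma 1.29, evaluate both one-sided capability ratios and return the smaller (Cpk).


Cpu = (USL - mean) / (3*sigma) = (103.1 - 95.34) / (3*1.29) = 2.0052
Cpl = (mean - LSL) / (3*sigma) = (95.34 - 94.7) / (3*1.29) = 0.1654
Cpk = min(Cpu, Cpl) = 0.1654

0.1654


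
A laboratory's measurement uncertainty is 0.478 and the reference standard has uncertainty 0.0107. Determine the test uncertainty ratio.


TUR = u_lab / u_ref
= 0.478 / 0.0107
= 44.6729

44.6729


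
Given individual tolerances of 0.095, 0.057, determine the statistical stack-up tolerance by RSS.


RSS = sqrt(0.095^2 + 0.057^2)
= sqrt(0.012274)
= 0.1108

0.1108


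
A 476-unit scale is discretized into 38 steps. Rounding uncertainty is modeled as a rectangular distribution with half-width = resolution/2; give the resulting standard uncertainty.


resolution = range / divisions
resolution = 476 / 38 = 12.526316
u_res = resolution / (2*sqrt(3))
u_res = 12.526316 / 3.4641016
u_res = 3.6160

3.6160


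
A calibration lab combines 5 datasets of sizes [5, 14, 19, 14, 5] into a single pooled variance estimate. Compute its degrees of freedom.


nu = sum_i (n_i - 1)
nu = ((5 - 1) + (14 - 1) + (19 - 1) + (14 - 1) + (5 - 1))
nu = 4 + 13 + 18 + 13 + 4
nu = 52

52


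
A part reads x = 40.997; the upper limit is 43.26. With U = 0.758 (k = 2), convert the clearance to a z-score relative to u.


u = U / k = 0.758 / 2 = 0.379
margin = |USL - x| = |43.26 - 40.997| = 2.263
z = margin / u = 2.263 / 0.379
z = 5.9710

5.9710


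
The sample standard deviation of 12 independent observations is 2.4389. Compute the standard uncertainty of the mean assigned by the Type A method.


u_A = s / sqrt(n)
u_A = 2.4389 / sqrt(12)
u_A = 2.4389 / 3.4641016
u_A = 0.7040

0.7040


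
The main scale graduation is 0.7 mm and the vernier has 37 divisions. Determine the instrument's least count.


LC = MSD / n_div
= 0.7 / 37
= 0.0189

0.0189


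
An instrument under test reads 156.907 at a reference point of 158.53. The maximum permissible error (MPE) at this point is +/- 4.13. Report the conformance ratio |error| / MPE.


e = indication - reference = 156.907 - 158.53 = -1.6230
|e| = 1.6230
ratio = |e| / MPE = 1.6230 / 4.13
ratio = 0.3930

0.3930


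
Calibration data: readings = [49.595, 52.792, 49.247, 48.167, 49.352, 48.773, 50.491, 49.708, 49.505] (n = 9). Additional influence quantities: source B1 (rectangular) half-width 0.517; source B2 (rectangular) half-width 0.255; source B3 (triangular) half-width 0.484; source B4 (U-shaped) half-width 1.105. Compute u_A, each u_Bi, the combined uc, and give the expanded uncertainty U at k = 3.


mean = (49.595 + 52.792 + 49.247 + 48.167 + 49.352 + 48.773 + 50.491 + 49.708 + 49.505) / 9 = 49.73666667
s = sqrt(sum((x - mean)^2)/(n-1)) = 1.3114348
u_A = s / sqrt(n) = 1.3114348 / sqrt(9) = 0.43714493
u_B1 = 0.517 / sqrt(3) = 0.29849009
u_B2 = 0.255 / sqrt(3) = 0.14722432
u_B3 = 0.484 / sqrt(6) = 0.19759217
u_B4 = 1.105 / sqrt(2) = 0.78135299
uc = sqrt(0.43714493^2 + 0.29849009^2 + 0.14722432^2 + 0.19759217^2 + 0.78135299^2) = 0.97540873
U = k * uc = 3 * 0.97540873
U = 2.9262

2.9262


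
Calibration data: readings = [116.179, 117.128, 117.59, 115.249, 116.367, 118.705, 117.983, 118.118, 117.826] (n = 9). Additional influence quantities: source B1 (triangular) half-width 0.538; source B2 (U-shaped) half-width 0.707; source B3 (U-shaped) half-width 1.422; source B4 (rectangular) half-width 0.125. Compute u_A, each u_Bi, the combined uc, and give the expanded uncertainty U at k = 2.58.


mean = (116.179 + 117.128 + 117.59 + 115.249 + 116.367 + 118.705 + 117.983 + 118.118 + 117.826) / 9 = 117.2383333
s = sqrt(sum((x - mean)^2)/(n-1)) = 1.1067692
u_A = s / sqrt(n) = 1.1067692 / sqrt(9) = 0.36892307
u_B1 = 0.538 / sqrt(6) = 0.21963758
u_B2 = 0.707 / sqrt(2) = 0.49992449
u_B3 = 1.422 / sqrt(2) = 1.0055058
u_B4 = 0.125 / sqrt(3) = 0.072168784
uc = sqrt(0.36892307^2 + 0.21963758^2 + 0.49992449^2 + 1.0055058^2 + 0.072168784^2) = 1.2043752
U = k * uc = 2.58 * 1.2043752
U = 3.1073

3.1073


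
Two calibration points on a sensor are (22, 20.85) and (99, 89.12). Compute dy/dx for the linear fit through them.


slope = (y2 - y1) / (x2 - x1)
= (89.12 - 20.85) / (99 - 22)
= 68.2700 / 77
= 0.8866

0.8866


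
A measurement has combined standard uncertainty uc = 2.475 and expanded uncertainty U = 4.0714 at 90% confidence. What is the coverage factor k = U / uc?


k = U / uc
k = 4.0714 / 2.475
k = 1.645

1.645


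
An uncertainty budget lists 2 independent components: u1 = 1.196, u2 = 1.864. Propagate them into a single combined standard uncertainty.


uc = sqrt(1.196^2 + 1.864^2)
uc = sqrt(4.904912)
uc = 2.2147

2.2147


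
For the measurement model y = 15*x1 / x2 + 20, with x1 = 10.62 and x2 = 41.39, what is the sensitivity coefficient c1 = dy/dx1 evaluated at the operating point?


y = 15*x1 / x2 + 20
dy/dx1 = 15/x2
Evaluate at x2 = 41.39: c1 = 15 / 41.39
c1 = 0.3624

0.3624


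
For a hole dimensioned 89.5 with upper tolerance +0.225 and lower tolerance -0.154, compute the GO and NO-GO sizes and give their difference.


GO = nominal - lower_tol (smallest hole = maximum material condition)
GO = 89.5 - 0.154 = 89.346
NO-GO = nominal + upper_tol (largest hole = least material condition)
NO-GO = 89.5 + 0.225 = 89.725
spread = NO-GO - GO = 89.725 - 89.346 = 0.3790

0.3790


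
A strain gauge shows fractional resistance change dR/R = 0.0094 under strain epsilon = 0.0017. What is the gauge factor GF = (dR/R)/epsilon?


GF = (dR/R) / epsilon
= 0.0094 / 0.0017
= 5.5294

5.5294


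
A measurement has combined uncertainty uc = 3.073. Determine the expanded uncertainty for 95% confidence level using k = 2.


U = k * uc
U = 2 * 3.073
U = 6.1460

6.1460


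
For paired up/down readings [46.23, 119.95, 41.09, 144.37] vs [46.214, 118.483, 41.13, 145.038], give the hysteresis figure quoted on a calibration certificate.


|46.23 - 46.214| = 0.0160
|119.95 - 118.483| = 1.4670
|41.09 - 41.13| = 0.0400
|144.37 - 145.038| = 0.6680
hysteresis = max(diffs) = 1.4670

1.4670


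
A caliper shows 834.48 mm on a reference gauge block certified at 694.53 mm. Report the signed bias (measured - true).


Systematic error = measured - true
= 834.48 - 694.53
= 139.9500

139.9500


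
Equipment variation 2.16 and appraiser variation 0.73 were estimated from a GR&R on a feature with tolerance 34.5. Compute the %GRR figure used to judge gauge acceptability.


GRR = sqrt(EV^2 + AV^2) = sqrt(2.16^2 + 0.73^2) = 2.2800219
%GRR = GRR / tol * 100 = 2.2800219 / 34.5 * 100
%GRR = 6.6088

6.6088


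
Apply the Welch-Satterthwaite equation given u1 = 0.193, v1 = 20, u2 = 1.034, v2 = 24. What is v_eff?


uc = sqrt(u1^2 + u2^2) = sqrt(0.193^2 + 1.034^2) = 1.0518579
v_eff = uc^4 / (u1^4/v1 + u2^4/v2)
= 1.0518579^4 / (0.193^4/20 + 1.034^4/24)
= 1.2241321 / 0.047698314
v_eff = 25.6641

25.6641


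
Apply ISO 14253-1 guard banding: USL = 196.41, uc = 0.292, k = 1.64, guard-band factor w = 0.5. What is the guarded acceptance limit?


U = k * uc = 1.64 * 0.292 = 0.47888
guard band g = w * U = 0.5 * 0.47888 = 0.23944
AL = USL - g = 196.41 - 0.23944
AL = 196.1706

196.1706


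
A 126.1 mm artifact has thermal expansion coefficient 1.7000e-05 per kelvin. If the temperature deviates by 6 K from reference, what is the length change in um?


dL = L * alpha * dT
= 126.1 * 1.7000e-05 * 6
= 0.0128622 mm
dL_um = 0.0128622 * 1000 = 12.8622 um

12.8622


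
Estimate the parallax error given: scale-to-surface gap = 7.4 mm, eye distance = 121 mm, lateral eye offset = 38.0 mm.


error = h * offset / d
= 7.4 * 38.0 / 121
= 2.3240

2.3240


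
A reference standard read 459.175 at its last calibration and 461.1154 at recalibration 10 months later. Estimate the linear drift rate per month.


rate = (v2 - v1) / months
= (461.1154 - 459.175) / 10
= 1.9404 / 10
= 0.1940

0.1940


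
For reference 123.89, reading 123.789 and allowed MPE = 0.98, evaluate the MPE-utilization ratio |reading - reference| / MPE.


e = indication - reference = 123.789 - 123.89 = -0.1010
|e| = 0.1010
ratio = |e| / MPE = 0.1010 / 0.98
ratio = 0.1031

0.1031


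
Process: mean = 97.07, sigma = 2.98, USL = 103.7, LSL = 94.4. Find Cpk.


Cpu = (USL - mean) / (3*sigma) = (103.7 - 97.07) / (3*2.98) = 0.7416
Cpl = (mean - LSL) / (3*sigma) = (97.07 - 94.4) / (3*2.98) = 0.2987
Cpk = min(Cpu, Cpl) = 0.2987

0.2987


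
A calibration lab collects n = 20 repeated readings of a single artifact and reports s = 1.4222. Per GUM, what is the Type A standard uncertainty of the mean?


u_A = s / sqrt(n)
u_A = 1.4222 / sqrt(20)
u_A = 1.4222 / 4.472136
u_A = 0.3180

0.3180


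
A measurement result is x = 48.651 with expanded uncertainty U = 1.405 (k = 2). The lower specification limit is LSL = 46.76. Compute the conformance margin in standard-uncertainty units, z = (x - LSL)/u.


u = U / k = 1.405 / 2 = 0.7025
margin = |LSL - x| = |46.76 - 48.651| = 1.891
z = margin / u = 1.891 / 0.7025
z = 2.6918

2.6918


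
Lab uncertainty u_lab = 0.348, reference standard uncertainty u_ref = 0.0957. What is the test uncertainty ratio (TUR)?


TUR = u_lab / u_ref
= 0.348 / 0.0957
= 3.6364

3.6364


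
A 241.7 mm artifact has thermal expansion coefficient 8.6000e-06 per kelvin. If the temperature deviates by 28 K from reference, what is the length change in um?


dL = L * alpha * dT
= 241.7 * 8.6000e-06 * 28
= 0.0582014 mm
dL_um = 0.0582014 * 1000 = 58.2014 um

58.2014


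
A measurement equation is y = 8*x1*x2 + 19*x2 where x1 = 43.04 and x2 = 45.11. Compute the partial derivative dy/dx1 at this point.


y = 8*x1*x2 + 19*x2
dy/dx1 = 8*x2
Evaluate at x2 = 45.11: c1 = 8 * 45.11
c1 = 360.8800

360.8800


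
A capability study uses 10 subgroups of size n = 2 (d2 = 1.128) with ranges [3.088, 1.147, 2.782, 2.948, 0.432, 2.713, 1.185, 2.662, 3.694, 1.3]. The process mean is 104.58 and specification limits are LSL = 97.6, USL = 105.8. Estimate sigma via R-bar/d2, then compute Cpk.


R_bar = (3.088 + 1.147 + 2.782 + 2.948 + 0.432 + 2.713 + 1.185 + 2.662 + 3.694 + 1.3) / 10 = 2.1951
sigma = R_bar / d2 = 2.1951 / 1.128 = 1.9460106
Cp = (USL - LSL)/(6*sigma) = (105.8 - 97.6)/(6*1.9460106) = 0.7023
Cpu = (105.8 - 104.58)/(3*1.9460106) = 0.2090
Cpl = (104.58 - 97.6)/(3*1.9460106) = 1.1956
Cpk = min(Cpu, Cpl) = 0.2090

0.2090


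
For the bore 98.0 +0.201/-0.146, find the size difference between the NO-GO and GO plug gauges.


GO = nominal - lower_tol (smallest hole = maximum material condition)
GO = 98.0 - 0.146 = 97.854
NO-GO = nominal + upper_tol (largest hole = least material condition)
NO-GO = 98.0 + 0.201 = 98.201
spread = NO-GO - GO = 98.201 - 97.854 = 0.3470

0.3470


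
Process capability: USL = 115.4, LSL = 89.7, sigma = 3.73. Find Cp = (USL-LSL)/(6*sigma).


Cp = (USL - LSL) / (6 * sigma)
= (115.4 - 89.7) / (6 * 3.73)
= 25.7000 / 22.3800
= 1.1483

1.1483


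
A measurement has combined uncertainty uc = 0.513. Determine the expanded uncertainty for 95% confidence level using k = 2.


U = k * uc
U = 2 * 0.513
U = 1.0260

1.0260


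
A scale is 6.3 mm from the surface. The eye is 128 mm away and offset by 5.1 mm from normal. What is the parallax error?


error = h * offset / d
= 6.3 * 5.1 / 128
= 0.2510

0.2510


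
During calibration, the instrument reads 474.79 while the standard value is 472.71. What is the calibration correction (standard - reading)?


Correction = standard - reading
= 472.71 - 474.79
= -2.0800

-2.0800


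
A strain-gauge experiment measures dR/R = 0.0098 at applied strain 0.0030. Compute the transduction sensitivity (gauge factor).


GF = (dR/R) / epsilon
= 0.0098 / 0.0030
= 3.2667

3.2667


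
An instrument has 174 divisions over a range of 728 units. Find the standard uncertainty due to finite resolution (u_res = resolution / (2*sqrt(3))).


resolution = range / divisions
resolution = 728 / 174 = 4.183908
u_res = resolution / (2*sqrt(3))
u_res = 4.183908 / 3.4641016
u_res = 1.2078

1.2078


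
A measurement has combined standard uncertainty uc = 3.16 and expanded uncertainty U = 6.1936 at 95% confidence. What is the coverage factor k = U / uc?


k = U / uc
k = 6.1936 / 3.16
k = 1.96

1.96


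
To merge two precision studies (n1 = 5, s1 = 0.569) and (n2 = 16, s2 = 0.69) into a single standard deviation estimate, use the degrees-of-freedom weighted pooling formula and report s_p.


s_p = sqrt(((n1-1)*s1^2 + (n2-1)*s2^2) / (n1+n2-2))
numerator = (5-1)*0.569^2 + (16-1)*0.69^2 = 1.295044 + 7.1415 = 8.436544
denominator = 5 + 16 - 2 = 19
s_p^2 = 8.436544 / 19 = 0.44402863
s_p = sqrt(0.44402863) = 0.6664

0.6664


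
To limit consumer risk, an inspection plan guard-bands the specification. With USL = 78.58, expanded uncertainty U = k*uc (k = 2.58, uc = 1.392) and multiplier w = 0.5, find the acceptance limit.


U = k * uc = 2.58 * 1.392 = 3.59136
guard band g = w * U = 0.5 * 3.59136 = 1.79568
AL = USL - g = 78.58 - 1.79568
AL = 76.7843

76.7843


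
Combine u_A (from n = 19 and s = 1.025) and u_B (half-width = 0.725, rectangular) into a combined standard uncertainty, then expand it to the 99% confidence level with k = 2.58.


u_A = s / sqrt(n) = 1.025 / sqrt(19) = 0.23515113
u_B = half_width / sqrt(3) = 0.725 / sqrt(3) = 0.41857895
uc = sqrt(u_A^2 + u_B^2) = sqrt(0.23515113^2 + 0.41857895^2) = 0.48010873
U = k * uc = 2.58 * 0.48010873
U = 1.2387

1.2387


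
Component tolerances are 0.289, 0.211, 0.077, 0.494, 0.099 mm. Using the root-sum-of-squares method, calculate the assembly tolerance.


RSS = sqrt(0.289^2 + 0.211^2 + 0.077^2 + 0.494^2 + 0.099^2)
= sqrt(0.387808)
= 0.6227

0.6227


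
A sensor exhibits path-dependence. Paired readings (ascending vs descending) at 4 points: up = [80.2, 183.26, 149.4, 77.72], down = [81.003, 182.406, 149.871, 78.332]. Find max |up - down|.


|80.2 - 81.003| = 0.8030
|183.26 - 182.406| = 0.8540
|149.4 - 149.871| = 0.4710
|77.72 - 78.332| = 0.6120
hysteresis = max(diffs) = 0.8540

0.8540


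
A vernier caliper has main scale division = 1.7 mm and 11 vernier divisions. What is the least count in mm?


LC = MSD / n_div
= 1.7 / 11
= 0.1545

0.1545


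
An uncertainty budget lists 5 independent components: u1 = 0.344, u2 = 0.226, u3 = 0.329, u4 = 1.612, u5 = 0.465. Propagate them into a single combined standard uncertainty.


uc = sqrt(0.344^2 + 0.226^2 + 0.329^2 + 1.612^2 + 0.465^2)
uc = sqrt(3.092422)
uc = 1.7585

1.7585


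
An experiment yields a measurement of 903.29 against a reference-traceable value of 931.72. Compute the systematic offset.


Systematic error = measured - true
= 903.29 - 931.72
= -28.4300

-28.4300


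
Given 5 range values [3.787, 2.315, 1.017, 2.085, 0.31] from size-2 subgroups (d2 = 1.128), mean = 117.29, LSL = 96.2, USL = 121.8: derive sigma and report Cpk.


R_bar = (3.787 + 2.315 + 1.017 + 2.085 + 0.31) / 5 = 1.9028
sigma = R_bar / d2 = 1.9028 / 1.128 = 1.6868794
Cp = (USL - LSL)/(6*sigma) = (121.8 - 96.2)/(6*1.6868794) = 2.5293
Cpu = (121.8 - 117.29)/(3*1.6868794) = 0.8912
Cpl = (117.29 - 96.2)/(3*1.6868794) = 4.1675
Cpk = min(Cpu, Cpl) = 0.8912

0.8912


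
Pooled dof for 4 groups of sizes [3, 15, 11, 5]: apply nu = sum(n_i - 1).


nu = sum_i (n_i - 1)
nu = ((3 - 1) + (15 - 1) + (11 - 1) + (5 - 1))
nu = 2 + 14 + 10 + 4
nu = 30

30


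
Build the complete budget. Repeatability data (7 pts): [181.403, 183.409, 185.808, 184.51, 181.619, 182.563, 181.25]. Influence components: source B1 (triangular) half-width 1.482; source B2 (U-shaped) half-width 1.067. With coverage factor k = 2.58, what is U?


mean = (181.403 + 183.409 + 185.808 + 184.51 + 181.619 + 182.563 + 181.25) / 7 = 182.9374286
s = sqrt(sum((x - mean)^2)/(n-1)) = 1.7328146
u_A = s / sqrt(n) = 1.7328146 / sqrt(7) = 0.65494236
u_B1 = 1.482 / sqrt(6) = 0.60502397
u_B2 = 1.067 / sqrt(2) = 0.75448294
uc = sqrt(0.65494236^2 + 0.60502397^2 + 0.75448294^2) = 1.1680103
U = k * uc = 2.58 * 1.1680103
U = 3.0135

3.0135


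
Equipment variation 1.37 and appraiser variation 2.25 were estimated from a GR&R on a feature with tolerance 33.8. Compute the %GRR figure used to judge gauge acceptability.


GRR = sqrt(EV^2 + AV^2) = sqrt(1.37^2 + 2.25^2) = 2.6342741
%GRR = GRR / tol * 100 = 2.6342741 / 33.8 * 100
%GRR = 7.7937

7.7937


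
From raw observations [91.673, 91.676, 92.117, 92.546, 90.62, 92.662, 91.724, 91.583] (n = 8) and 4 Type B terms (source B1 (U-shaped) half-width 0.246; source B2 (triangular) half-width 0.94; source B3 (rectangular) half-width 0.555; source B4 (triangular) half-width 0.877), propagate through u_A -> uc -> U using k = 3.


mean = (91.673 + 91.676 + 92.117 + 92.546 + 90.62 + 92.662 + 91.724 + 91.583) / 8 = 91.825125
s = sqrt(sum((x - mean)^2)/(n-1)) = 0.64050972
u_A = s / sqrt(n) = 0.64050972 / sqrt(8) = 0.22645438
u_B1 = 0.246 / sqrt(2) = 0.17394827
u_B2 = 0.94 / sqrt(6) = 0.38375339
u_B3 = 0.555 / sqrt(3) = 0.3204294
u_B4 = 0.877 / sqrt(6) = 0.35803375
uc = sqrt(0.22645438^2 + 0.17394827^2 + 0.38375339^2 + 0.3204294^2 + 0.35803375^2) = 0.67798925
U = k * uc = 3 * 0.67798925
U = 2.0340

2.0340


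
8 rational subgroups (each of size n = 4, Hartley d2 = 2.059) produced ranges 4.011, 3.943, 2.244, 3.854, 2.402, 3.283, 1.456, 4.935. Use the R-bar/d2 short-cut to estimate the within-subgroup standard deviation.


R_bar = (4.011 + 3.943 + 2.244 + 3.854 + 2.402 + 3.283 + 1.456 + 4.935) / 8
R_bar = 26.128 / 8 = 3.266
sigma_hat = R_bar / d2 = 3.266 / 2.059 = 1.5862

1.5862


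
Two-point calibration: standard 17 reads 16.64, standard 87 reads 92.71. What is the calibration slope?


slope = (y2 - y1) / (x2 - x1)
= (92.71 - 16.64) / (87 - 17)
= 76.0700 / 70
= 1.0867

1.0867


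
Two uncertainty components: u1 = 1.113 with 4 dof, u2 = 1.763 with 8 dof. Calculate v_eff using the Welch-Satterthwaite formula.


uc = sqrt(u1^2 + u2^2) = sqrt(1.113^2 + 1.763^2) = 2.0849312
v_eff = uc^4 / (u1^4/v1 + u2^4/v2)
= 2.0849312^4 / (1.113^4/4 + 1.763^4/8)
= 18.895871 / 1.5912265
v_eff = 11.8750

11.8750


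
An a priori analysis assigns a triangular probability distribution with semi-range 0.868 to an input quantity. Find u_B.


u_B = half_width / sqrt(6)
u_B = 0.868 / 2.4494897
u_B = 0.3544

0.3544


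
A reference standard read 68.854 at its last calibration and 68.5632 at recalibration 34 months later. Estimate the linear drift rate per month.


rate = (v2 - v1) / months
= (68.5632 - 68.854) / 34
= -0.2908 / 34
= -0.0086

-0.0086


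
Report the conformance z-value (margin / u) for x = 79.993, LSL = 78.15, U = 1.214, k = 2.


u = U / k = 1.214 / 2 = 0.607
margin = |LSL - x| = |78.15 - 79.993| = 1.843
z = margin / u = 1.843 / 0.607
z = 3.0362

3.0362


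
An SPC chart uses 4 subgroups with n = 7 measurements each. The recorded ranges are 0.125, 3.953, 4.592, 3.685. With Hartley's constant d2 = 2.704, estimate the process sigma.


R_bar = (0.125 + 3.953 + 4.592 + 3.685) / 4
R_bar = 12.355 / 4 = 3.08875
sigma_hat = R_bar / d2 = 3.08875 / 2.704 = 1.1423

1.1423


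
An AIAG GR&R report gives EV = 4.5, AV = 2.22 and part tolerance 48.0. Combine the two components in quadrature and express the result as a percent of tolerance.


GRR = sqrt(EV^2 + AV^2) = sqrt(4.5^2 + 2.22^2) = 5.0178083
%GRR = GRR / tol * 100 = 5.0178083 / 48.0 * 100
%GRR = 10.4538

10.4538


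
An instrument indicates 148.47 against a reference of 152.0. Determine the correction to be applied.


Correction = standard - reading
= 152.0 - 148.47
= 3.5300

3.5300


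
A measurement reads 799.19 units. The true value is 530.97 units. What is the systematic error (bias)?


Systematic error = measured - true
= 799.19 - 530.97
= 268.2200

268.2200


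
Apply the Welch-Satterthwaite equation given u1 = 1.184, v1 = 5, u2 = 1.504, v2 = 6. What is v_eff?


uc = sqrt(u1^2 + u2^2) = sqrt(1.184^2 + 1.504^2) = 1.9141243
v_eff = uc^4 / (u1^4/v1 + u2^4/v2)
= 1.9141243^4 / (1.184^4/5 + 1.504^4/6)
= 13.423957 / 1.2458261
v_eff = 10.7751

10.7751
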